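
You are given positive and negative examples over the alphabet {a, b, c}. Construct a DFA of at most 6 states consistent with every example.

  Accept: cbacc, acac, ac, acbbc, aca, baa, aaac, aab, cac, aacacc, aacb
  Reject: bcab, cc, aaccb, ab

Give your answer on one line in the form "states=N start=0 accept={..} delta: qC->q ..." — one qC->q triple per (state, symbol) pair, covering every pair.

states=4 start=0 accept={1,2,3} delta: 0a->1 0b->0 0c->0 1a->2 1b->0 1c->2 2a->1 2b->2 2c->3 3a->1 3b->1 3c->0

Fold the examples into a partial DFA from state 0: repeatedly fix the first undefined (state, symbol) met by the shortest-then-alphabetical prefix, trying targets in increasing order and rejecting any under which an Accept and a Reject string meet in one state with the same remainder; add a state when all current targets are rejected. Accepting states are where Accept strings end.
a: 0a undefined. 0a->0: no, aab/ab meet in 0 with "b" left. Open state 1: 0a->1.
b: 0b undefined. 0b->0: ok.
c: 0c undefined. 0c->0: ok.
aa: 1a undefined. 1a->0: no, baa/cc meet in 0. 1a->1: no, aab/bcab meet in 1 with "b" left. Open state 2: 1a->2.
ab: 1b undefined. 1b->0: ok.
ac: 1c undefined. 1c->0: no, cbacc/bcab meet in 0. 1c->1: no, acbbc/bcab meet in 0. 1c->2: ok.
aaa: 2a undefined. 2a->0: no, acac/bcab meet in 0. 2a->1: ok.
aab: 2b undefined. 2b->0: no, acbbc/bcab meet in 0. 2b->1: no, acbbc/bcab meet in 0. 2b->2: ok.
aac: 2c undefined. 2c->0: no, cbacc/bcab meet in 0. 2c->1: no, acac/aaccb meet in 2. 2c->2: no, cbacc/aaccb meet in 2. Open state 3: 2c->3.
aaca: 3a undefined. 3a->0: no, aacacc/bcab meet in 0. 3a->1: ok.
aacb: 3b undefined. 3b->0: no, aacb/bcab meet in 0. 3b->1: ok.
aacc: 3c undefined. 3c->0: ok.
All examples now run through 4 states with every (state, symbol) defined. Accept strings end in {1,2,3}, Reject strings end in {0}; accept={1,2,3}.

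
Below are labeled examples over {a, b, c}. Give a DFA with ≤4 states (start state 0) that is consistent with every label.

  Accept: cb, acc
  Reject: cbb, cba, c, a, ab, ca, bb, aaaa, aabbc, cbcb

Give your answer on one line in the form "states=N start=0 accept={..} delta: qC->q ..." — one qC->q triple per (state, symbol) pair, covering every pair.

State merging on the prefix tree: take the shortest (then alphabetical) example prefix whose next move is undefined and point that move at state 0, else 1, else 2, ...; a target is out if some Accept/Reject pair would then sit in one state with the same input left (inseparable). If every existing state is out, open a new one.
a: 0a undefined. 0a->0: ok.
b: 0b undefined. 0b->0: ok.
c: 0c undefined. 0c->0: no, cb/cbb meet in 0. Open state 1: 0c->1.
ca: 1a undefined. 1a->0: ok.
cb: 1b undefined. 1b->0: no, cb/cbb meet in 0. 1b->1: no, cb/cbb meet in 1. Open state 2: 1b->2.
acc: 1c undefined. 1c->0: no, acc/a meet in 0. 1c->1: no, acc/c meet in 1. 1c->2: ok.
cba: 2a undefined. 2a->0: ok.
cbb: 2b undefined. 2b->0: ok.
cbc: 2c undefined. 2c->0: ok.
All examples now run through 3 states with every (state, symbol) defined. Accept strings end in {2}, Reject strings end in {0,1}; accept={2}.

states=3 start=0 accept={2} delta: 0a->0 0b->0 0c->1 1a->0 1b->2 1c->2 2a->0 2b->0 2c->0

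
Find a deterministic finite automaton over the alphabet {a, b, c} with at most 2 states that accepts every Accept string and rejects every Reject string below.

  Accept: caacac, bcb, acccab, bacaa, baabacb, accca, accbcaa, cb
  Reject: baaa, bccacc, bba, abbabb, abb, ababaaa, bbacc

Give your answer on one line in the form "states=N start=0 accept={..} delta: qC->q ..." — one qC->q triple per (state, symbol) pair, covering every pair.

State merging on the prefix tree: take the shortest (then alphabetical) example prefix whose next move is undefined and point that move at state 0, else 1, else 2, ...; a target is out if some Accept/Reject pair would then sit in one state with the same input left (inseparable). If every existing state is out, open a new one.
a: 0a undefined. 0a->0: ok.
b: 0b undefined. 0b->0: ok.
c: 0c undefined. 0c->0: no, caacac/baaa meet in 0. Open state 1: 0c->1.
ca: 1a undefined. 1a->0: no, bacaa/baaa meet in 0. 1a->1: ok.
cb: 1b undefined. 1b->0: no, bcb/baaa meet in 0. 1b->1: ok.
acc: 1c undefined. 1c->0: ok.
All examples now run through 2 states with every (state, symbol) defined. Accept strings end in {1}, Reject strings end in {0}; accept={1}.

states=2 start=0 accept={1} delta: 0a->0 0b->0 0c->1 1a->1 1b->1 1c->0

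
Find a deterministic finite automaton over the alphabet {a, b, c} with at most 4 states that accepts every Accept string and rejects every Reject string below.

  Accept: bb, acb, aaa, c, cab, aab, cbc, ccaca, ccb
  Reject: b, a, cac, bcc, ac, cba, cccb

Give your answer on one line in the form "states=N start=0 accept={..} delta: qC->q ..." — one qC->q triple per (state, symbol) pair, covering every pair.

Fold the examples into a partial DFA from state 0: repeatedly fix the first undefined (state, symbol) met by the shortest-then-alphabetical prefix, trying targets in increasing order and rejecting any under which an Accept and a Reject string meet in one state with the same remainder; add a state when all current targets are rejected. Accepting states are where Accept strings end.
a: 0a undefined. 0a->0: no, aaa/a meet in 0. Open state 1: 0a->1.
b: 0b undefined. 0b->0: no, bb/b meet in 0. 0b->1: ok.
c: 0c undefined. 0c->0: no, cbc/cac meet in 1 with "c" left. 0c->1: no, c/b meet in 1. Open state 2: 0c->2.
aa: 1a undefined. 1a->0: no, aaa/b meet in 1. 1a->1: no, aaa/b meet in 1. 1a->2: ok.
ac: 1c undefined. 1c->0: no, acb/b meet in 1. 1c->1: ok.
bb: 1b undefined. 1b->0: ok.
ca: 2a undefined. 2a->0: no, c/cac meet in 2. 2a->1: no, aaa/b meet in 1. 2a->2: ok.
cb: 2b undefined. 2b->0: ok.
cc: 2c undefined. 2c->0: no, bb/cac meet in 0. 2c->1: no, bb/cccb meet in 0. 2c->2: no, bb/cccb meet in 0. Open state 3: 2c->3.
cca: 3a undefined. 3a->0: ok.
ccb: 3b undefined. 3b->0: ok.
ccc: 3c undefined. 3c->0: ok.
All examples now run through 4 states with every (state, symbol) defined. Accept strings end in {0,2}, Reject strings end in {1,3}; accept={0,2}.

states=4 start=0 accept={0,2} delta: 0a->1 0b->1 0c->2 1a->2 1b->0 1c->1 2a->2 2b->0 2c->3 3a->0 3b->0 3c->0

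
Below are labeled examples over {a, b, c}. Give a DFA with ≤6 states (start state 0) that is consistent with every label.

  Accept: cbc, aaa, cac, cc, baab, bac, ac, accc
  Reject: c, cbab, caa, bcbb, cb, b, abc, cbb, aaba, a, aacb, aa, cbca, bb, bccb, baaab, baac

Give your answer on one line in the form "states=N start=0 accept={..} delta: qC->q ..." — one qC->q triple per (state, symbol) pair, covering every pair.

states=5 start=0 accept={4} delta: 0a->1 0b->0 0c->2 1a->3 1b->0 1c->4 2a->1 2b->2 2c->4 3a->4 3b->4 3c->0 4a->0 4b->0 4c->1

State merging on the prefix tree: take the shortest (then alphabetical) example prefix whose next move is undefined and point that move at state 0, else 1, else 2, ...; a target is out if some Accept/Reject pair would then sit in one state with the same input left (inseparable). If every existing state is out, open a new one.
a: 0a undefined. 0a->0: no, aaa/a meet in 0. Open state 1: 0a->1.
b: 0b undefined. 0b->0: ok.
c: 0c undefined. 0c->0: no, cbc/c meet in 0. 0c->1: no, cbc/abc meet in 1 with "bc" left. Open state 2: 0c->2.
aa: 1a undefined. 1a->0: no, aaa/aaba meet in 1. 1a->1: no, aaa/a meet in 1. 1a->2: no, cc/baac meet in 2 with "c" left. Open state 3: 1a->3.
ab: 1b undefined. 1b->0: ok.
ac: 1c undefined. 1c->0: no, bac/b meet in 0. 1c->1: no, bac/a meet in 1. 1c->2: no, bac/c meet in 2. 1c->3: no, bac/aa meet in 3. Open state 4: 1c->4.
ca: 2a undefined. 2a->0: no, cac/c meet in 2. 2a->1: ok.
cb: 2b undefined. 2b->0: no, cbc/c meet in 2. 2b->1: no, baab/cbab meet in 3 with "b" left. 2b->2: ok.
cc: 2c undefined. 2c->0: no, cbc/cbab meet in 0. 2c->1: no, cbc/a meet in 1. 2c->2: no, cbc/c meet in 2. 2c->3: no, cbc/caa meet in 3. 2c->4: ok.
aaa: 3a undefined. 3a->0: no, aaa/cbab meet in 0. 3a->1: no, aaa/a meet in 1. 3a->2: no, aaa/c meet in 2. 3a->3: no, aaa/caa meet in 3. 3a->4: ok.
aab: 3b undefined. 3b->0: no, baab/cbab meet in 0. 3b->1: no, baab/a meet in 1. 3b->2: no, baab/c meet in 2. 3b->3: no, cbc/aaba meet in 4. 3b->4: ok.
aac: 3c undefined. 3c->0: ok.
acc: 4c undefined. 4c->0: no, accc/c meet in 2. 4c->1: ok.
aaba: 4a undefined. 4a->0: ok.
bccb: 4b undefined. 4b->0: ok.
All examples now run through 5 states with every (state, symbol) defined. Accept strings end in {4}, Reject strings end in {0,1,2,3}; accept={4}.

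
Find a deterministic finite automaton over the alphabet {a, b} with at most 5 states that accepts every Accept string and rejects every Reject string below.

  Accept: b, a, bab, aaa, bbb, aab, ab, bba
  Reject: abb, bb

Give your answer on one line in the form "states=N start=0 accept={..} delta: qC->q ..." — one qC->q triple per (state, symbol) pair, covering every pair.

Grow the machine one transition at a time. Run the examples from 0; the earliest place one falls off (shortest prefix, ties alphabetical) gets sent to the lowest-numbered state that keeps every Accept/Reject pair distinguishable — a pair clashes when both reach the same state with identical unread suffix — and to a fresh state only if none does.
a: 0a undefined. 0a->0: ok.
b: 0b undefined. 0b->0: no, b/abb meet in 0. Open state 1: 0b->1.
ba: 1a undefined. 1a->0: ok.
bb: 1b undefined. 1b->0: no, a/abb meet in 0. 1b->1: no, b/abb meet in 1. Open state 2: 1b->2.
bba: 2a undefined. 2a->0: ok.
bbb: 2b undefined. 2b->0: ok.
All examples now run through 3 states with every (state, symbol) defined. Accept strings end in {0,1}, Reject strings end in {2}; accept={0,1}.

states=3 start=0 accept={0,1} delta: 0a->0 0b->1 1a->0 1b->2 2a->0 2b->0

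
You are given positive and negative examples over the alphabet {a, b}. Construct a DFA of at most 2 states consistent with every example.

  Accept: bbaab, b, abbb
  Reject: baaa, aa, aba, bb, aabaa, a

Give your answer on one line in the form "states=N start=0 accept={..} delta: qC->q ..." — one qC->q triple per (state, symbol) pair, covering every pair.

states=2 start=0 accept={1} delta: 0a->0 0b->1 1a->0 1b->0

Fold the examples into a partial DFA from state 0: repeatedly fix the first undefined (state, symbol) met by the shortest-then-alphabetical prefix, trying targets in increasing order and rejecting any under which an Accept and a Reject string meet in one state with the same remainder; add a state when all current targets are rejected. Accepting states are where Accept strings end.
a: 0a undefined. 0a->0: ok.
b: 0b undefined. 0b->0: no, bbaab/baaa meet in 0. Open state 1: 0b->1.
ba: 1a undefined. 1a->0: ok.
bb: 1b undefined. 1b->0: ok.
All examples now run through 2 states with every (state, symbol) defined. Accept strings end in {1}, Reject strings end in {0}; accept={1}.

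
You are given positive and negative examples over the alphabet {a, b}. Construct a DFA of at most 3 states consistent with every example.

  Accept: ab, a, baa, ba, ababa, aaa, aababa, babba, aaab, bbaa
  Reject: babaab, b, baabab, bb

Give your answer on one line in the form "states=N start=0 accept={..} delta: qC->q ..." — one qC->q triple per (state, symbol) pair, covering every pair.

Grow the machine one transition at a time. Run the examples from 0; the earliest place one falls off (shortest prefix, ties alphabetical) gets sent to the lowest-numbered state that keeps every Accept/Reject pair distinguishable — a pair clashes when both reach the same state with identical unread suffix — and to a fresh state only if none does.
a: 0a undefined. 0a->0: no, ab/b meet in 0 with "b" left. Open state 1: 0a->1.
b: 0b undefined. 0b->0: ok.
aa: 1a undefined. 1a->0: no, ab/baabab meet in 1 with "b" left. 1a->1: ok.
ab: 1b undefined. 1b->0: no, ab/babaab meet in 0. 1b->1: no, ab/babaab meet in 1. Open state 2: 1b->2.
aba: 2a undefined. 2a->0: no, ab/babaab meet in 2. 2a->1: no, ab/babaab meet in 2. 2a->2: ok.
abab: 2b undefined. 2b->0: ok.
All examples now run through 3 states with every (state, symbol) defined. Accept strings end in {1,2}, Reject strings end in {0}; accept={1,2}.

states=3 start=0 accept={1,2} delta: 0a->1 0b->0 1a->1 1b->2 2a->2 2b->0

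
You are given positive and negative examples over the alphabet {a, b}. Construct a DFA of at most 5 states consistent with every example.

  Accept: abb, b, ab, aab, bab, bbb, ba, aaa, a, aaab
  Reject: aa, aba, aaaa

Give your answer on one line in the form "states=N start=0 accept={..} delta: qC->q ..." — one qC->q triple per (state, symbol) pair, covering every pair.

Grow the machine one transition at a time. Run the examples from 0; the earliest place one falls off (shortest prefix, ties alphabetical) gets sent to the lowest-numbered state that keeps every Accept/Reject pair distinguishable — a pair clashes when both reach the same state with identical unread suffix — and to a fresh state only if none does.
a: 0a undefined. 0a->0: no, ba/aba meet in 0 with "ba" left. Open state 1: 0a->1.
b: 0b undefined. 0b->0: ok.
aa: 1a undefined. 1a->0: no, b/aa meet in 0. 1a->1: no, ba/aa meet in 1. Open state 2: 1a->2.
ab: 1b undefined. 1b->0: no, ba/aba meet in 1. 1b->1: ok.
aaa: 2a undefined. 2a->0: no, abb/aaaa meet in 1. 2a->1: ok.
aab: 2b undefined. 2b->0: ok.
All examples now run through 3 states with every (state, symbol) defined. Accept strings end in {0,1}, Reject strings end in {2}; accept={0,1}.

states=3 start=0 accept={0,1} delta: 0a->1 0b->0 1a->2 1b->1 2a->1 2b->0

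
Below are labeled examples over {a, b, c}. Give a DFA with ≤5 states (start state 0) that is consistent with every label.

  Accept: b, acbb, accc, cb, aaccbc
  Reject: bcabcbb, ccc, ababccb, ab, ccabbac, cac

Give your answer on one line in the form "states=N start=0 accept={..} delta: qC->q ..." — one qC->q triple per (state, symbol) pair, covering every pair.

states=4 start=0 accept={0,3} delta: 0a->1 0b->0 0c->2 1a->0 1b->1 1c->0 2a->0 2b->3 2c->3 3a->1 3b->1 3c->1

Grow the machine one transition at a time. Run the examples from 0; the earliest place one falls off (shortest prefix, ties alphabetical) gets sent to the lowest-numbered state that keeps every Accept/Reject pair distinguishable — a pair clashes when both reach the same state with identical unread suffix — and to a fresh state only if none does.
a: 0a undefined. 0a->0: no, b/ab meet in 0 with "b" left. Open state 1: 0a->1.
b: 0b undefined. 0b->0: ok.
c: 0c undefined. 0c->0: no, b/ccc meet in 0. 0c->1: no, cb/ab meet in 1 with "b" left. Open state 2: 0c->2.
aa: 1a undefined. 1a->0: ok.
ab: 1b undefined. 1b->0: no, b/ab meet in 0. 1b->1: ok.
ac: 1c undefined. 1c->0: ok.
ca: 2a undefined. 2a->0: ok.
cb: 2b undefined. 2b->0: no, b/bcabcbb meet in 0. 2b->1: no, cb/bcabcbb meet in 1. 2b->2: no, cb/bcabcbb meet in 2. Open state 3: 2b->3.
cc: 2c undefined. 2c->0: no, b/ababccb meet in 0. 2c->1: no, b/ccc meet in 0. 2c->2: no, b/ccabbac meet in 0. 2c->3: ok.
cca: 3a undefined. 3a->0: no, b/ccabbac meet in 0. 3a->1: ok.
ccc: 3c undefined. 3c->0: no, b/ccc meet in 0. 3c->1: ok.
aaccb: 3b undefined. 3b->0: no, b/bcabcbb meet in 0. 3b->1: ok.
All examples now run through 4 states with every (state, symbol) defined. Accept strings end in {0,3}, Reject strings end in {1,2}; accept={0,3}.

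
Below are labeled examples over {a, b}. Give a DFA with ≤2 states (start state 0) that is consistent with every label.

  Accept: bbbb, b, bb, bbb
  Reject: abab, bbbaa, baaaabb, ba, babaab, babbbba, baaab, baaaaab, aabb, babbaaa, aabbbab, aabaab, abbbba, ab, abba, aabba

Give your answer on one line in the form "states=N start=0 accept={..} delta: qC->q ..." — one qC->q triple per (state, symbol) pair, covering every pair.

states=2 start=0 accept={0} delta: 0a->1 0b->0 1a->1 1b->1

Fold the examples into a partial DFA from state 0: repeatedly fix the first undefined (state, symbol) met by the shortest-then-alphabetical prefix, trying targets in increasing order and rejecting any under which an Accept and a Reject string meet in one state with the same remainder; add a state when all current targets are rejected. Accepting states are where Accept strings end.
a: 0a undefined. 0a->0: no, b/ab meet in 0 with "b" left. Open state 1: 0a->1.
b: 0b undefined. 0b->0: ok.
aa: 1a undefined. 1a->0: no, bbbb/bbbaa meet in 0. 1a->1: ok.
ab: 1b undefined. 1b->0: no, bbbb/abab meet in 0. 1b->1: ok.
All examples now run through 2 states with every (state, symbol) defined. Accept strings end in {0}, Reject strings end in {1}; accept={0}.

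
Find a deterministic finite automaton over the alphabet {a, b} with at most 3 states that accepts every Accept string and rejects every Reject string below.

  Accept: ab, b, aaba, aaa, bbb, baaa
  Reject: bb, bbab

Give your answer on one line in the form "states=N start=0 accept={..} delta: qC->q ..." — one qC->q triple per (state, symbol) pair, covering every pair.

State merging on the prefix tree: take the shortest (then alphabetical) example prefix whose next move is undefined and point that move at state 0, else 1, else 2, ...; a target is out if some Accept/Reject pair would then sit in one state with the same input left (inseparable). If every existing state is out, open a new one.
a: 0a undefined. 0a->0: ok.
b: 0b undefined. 0b->0: no, ab/bb meet in 0. Open state 1: 0b->1.
ba: 1a undefined. 1a->0: ok.
bb: 1b undefined. 1b->0: no, ab/bbab meet in 1. 1b->1: no, ab/bb meet in 1. Open state 2: 1b->2.
bba: 2a undefined. 2a->0: no, ab/bbab meet in 1. 2a->1: ok.
bbb: 2b undefined. 2b->0: ok.
All examples now run through 3 states with every (state, symbol) defined. Accept strings end in {0,1}, Reject strings end in {2}; accept={0,1}.

states=3 start=0 accept={0,1} delta: 0a->0 0b->1 1a->0 1b->2 2a->1 2b->0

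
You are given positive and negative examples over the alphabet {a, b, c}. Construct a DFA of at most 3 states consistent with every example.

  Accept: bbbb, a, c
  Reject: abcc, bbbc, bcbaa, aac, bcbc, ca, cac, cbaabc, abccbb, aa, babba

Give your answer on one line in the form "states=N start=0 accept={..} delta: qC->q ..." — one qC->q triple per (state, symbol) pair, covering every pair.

states=3 start=0 accept={0,1} delta: 0a->1 0b->1 0c->1 1a->2 1b->0 1c->2 2a->2 2b->2 2c->2

Grow the machine one transition at a time. Run the examples from 0; the earliest place one falls off (shortest prefix, ties alphabetical) gets sent to the lowest-numbered state that keeps every Accept/Reject pair distinguishable — a pair clashes when both reach the same state with identical unread suffix — and to a fresh state only if none does.
a: 0a undefined. 0a->0: no, a/aa meet in 0. Open state 1: 0a->1.
b: 0b undefined. 0b->0: no, c/bbbc meet in 0 with "c" left. 0b->1: ok.
c: 0c undefined. 0c->0: no, a/ca meet in 1. 0c->1: ok.
aa: 1a undefined. 1a->0: no, a/aac meet in 1. 1a->1: no, a/ca meet in 1. Open state 2: 1a->2.
ab: 1b undefined. 1b->0: ok.
bc: 1c undefined. 1c->0: no, bbbb/abcc meet in 0. 1c->1: no, a/abcc meet in 1. 1c->2: ok.
aac: 2c undefined. 2c->0: no, bbbb/aac meet in 0. 2c->1: no, a/aac meet in 1. 2c->2: ok.
bab: 2b undefined. 2b->0: no, a/bcbc meet in 1. 2b->1: no, bbbb/abccbb meet in 0. 2b->2: ok.
bcba: 2a undefined. 2a->0: no, bbbb/babba meet in 0. 2a->1: no, a/babba meet in 1. 2a->2: ok.
All examples now run through 3 states with every (state, symbol) defined. Accept strings end in {0,1}, Reject strings end in {2}; accept={0,1}.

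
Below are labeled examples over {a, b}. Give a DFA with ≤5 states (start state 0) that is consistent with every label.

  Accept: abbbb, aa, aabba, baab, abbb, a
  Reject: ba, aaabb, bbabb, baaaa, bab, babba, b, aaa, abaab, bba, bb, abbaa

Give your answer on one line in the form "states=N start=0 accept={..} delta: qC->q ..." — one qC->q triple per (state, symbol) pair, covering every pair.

Grow the machine one transition at a time. Run the examples from 0; the earliest place one falls off (shortest prefix, ties alphabetical) gets sent to the lowest-numbered state that keeps every Accept/Reject pair distinguishable — a pair clashes when both reach the same state with identical unread suffix — and to a fresh state only if none does.
a: 0a undefined. 0a->0: no, aa/aaa meet in 0. Open state 1: 0a->1.
b: 0b undefined. 0b->0: no, a/ba meet in 1. 0b->1: no, aa/ba meet in 1 with "a" left. Open state 2: 0b->2.
aa: 1a undefined. 1a->0: no, aabba/bba meet in 2 with "ba" left. 1a->1: no, aa/aaa meet in 1. 1a->2: no, aa/b meet in 2. Open state 3: 1a->3.
ab: 1b undefined. 1b->0: no, abbb/bb meet in 2 with "b" left. 1b->1: ok.
ba: 2a undefined. 2a->0: ok.
bb: 2b undefined. 2b->0: no, abbbb/bbabb meet in 1. 2b->1: no, abbbb/bb meet in 1. 2b->2: ok.
aaa: 3a undefined. 3a->0: ok.
aab: 3b undefined. 3b->0: no, aabba/ba meet in 0. 3b->1: ok.
All examples now run through 4 states with every (state, symbol) defined. Accept strings end in {1,3}, Reject strings end in {0,2}; accept={1,3}.

states=4 start=0 accept={1,3} delta: 0a->1 0b->2 1a->3 1b->1 2a->0 2b->2 3a->0 3b->1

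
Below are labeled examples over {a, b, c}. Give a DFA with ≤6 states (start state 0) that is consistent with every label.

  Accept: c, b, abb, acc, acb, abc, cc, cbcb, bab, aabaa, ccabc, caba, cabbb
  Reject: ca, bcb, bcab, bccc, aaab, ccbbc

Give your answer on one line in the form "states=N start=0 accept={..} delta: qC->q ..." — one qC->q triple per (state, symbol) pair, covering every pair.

states=5 start=0 accept={0,2,4} delta: 0a->1 0b->0 0c->2 1a->2 1b->0 1c->0 2a->3 2b->3 2c->4 3a->1 3b->1 3c->0 4a->0 4b->4 4c->1

Fold the examples into a partial DFA from state 0: repeatedly fix the first undefined (state, symbol) met by the shortest-then-alphabetical prefix, trying targets in increasing order and rejecting any under which an Accept and a Reject string meet in one state with the same remainder; add a state when all current targets are rejected. Accepting states are where Accept strings end.
a: 0a undefined. 0a->0: no, b/aaab meet in 0 with "b" left. Open state 1: 0a->1.
b: 0b undefined. 0b->0: ok.
c: 0c undefined. 0c->0: no, c/bcb meet in 0. 0c->1: no, acc/bccc meet in 1 with "cc" left. Open state 2: 0c->2.
aa: 1a undefined. 1a->0: no, bab/aaab meet in 1 with "b" left. 1a->1: no, bab/aaab meet in 1 with "b" left. 1a->2: ok.
ab: 1b undefined. 1b->0: ok.
ac: 1c undefined. 1c->0: ok.
ca: 2a undefined. 2a->0: no, b/ca meet in 0. 2a->1: no, b/bcab meet in 0. 2a->2: no, c/ca meet in 2. Open state 3: 2a->3.
cb: 2b undefined. 2b->0: no, b/bcb meet in 0. 2b->1: no, aabaa/ca meet in 3. 2b->2: no, c/bcb meet in 2. 2b->3: ok.
cc: 2c undefined. 2c->0: no, c/bccc meet in 2. 2c->1: no, c/ccbbc meet in 2. 2c->2: no, c/bccc meet in 2. 2c->3: no, cc/ca meet in 3. Open state 4: 2c->4.
cab: 3b undefined. 3b->0: no, b/bcab meet in 0. 3b->1: ok.
cbc: 3c undefined. 3c->0: ok.
cca: 4a undefined. 4a->0: ok.
ccb: 4b undefined. 4b->0: no, c/ccbbc meet in 2. 4b->1: no, c/ccbbc meet in 2. 4b->2: no, b/ccbbc meet in 0. 4b->3: no, b/ccbbc meet in 0. 4b->4: ok.
aaba: 3a undefined. 3a->0: no, aabaa/bcab meet in 1. 3a->1: ok.
bccc: 4c undefined. 4c->0: no, b/bccc meet in 0. 4c->1: ok.
All examples now run through 5 states with every (state, symbol) defined. Accept strings end in {0,2,4}, Reject strings end in {1,3}; accept={0,2,4}.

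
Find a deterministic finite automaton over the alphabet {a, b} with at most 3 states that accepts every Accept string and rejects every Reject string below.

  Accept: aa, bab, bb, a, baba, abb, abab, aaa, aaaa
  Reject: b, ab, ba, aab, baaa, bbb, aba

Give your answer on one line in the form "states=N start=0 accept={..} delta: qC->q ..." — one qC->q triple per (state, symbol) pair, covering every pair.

states=2 start=0 accept={0} delta: 0a->0 0b->1 1a->1 1b->0

State merging on the prefix tree: take the shortest (then alphabetical) example prefix whose next move is undefined and point that move at state 0, else 1, else 2, ...; a target is out if some Accept/Reject pair would then sit in one state with the same input left (inseparable). If every existing state is out, open a new one.
a: 0a undefined. 0a->0: ok.
b: 0b undefined. 0b->0: no, aa/b meet in 0. Open state 1: 0b->1.
ba: 1a undefined. 1a->0: no, aa/ba meet in 0. 1a->1: ok.
bb: 1b undefined. 1b->0: ok.
All examples now run through 2 states with every (state, symbol) defined. Accept strings end in {0}, Reject strings end in {1}; accept={0}.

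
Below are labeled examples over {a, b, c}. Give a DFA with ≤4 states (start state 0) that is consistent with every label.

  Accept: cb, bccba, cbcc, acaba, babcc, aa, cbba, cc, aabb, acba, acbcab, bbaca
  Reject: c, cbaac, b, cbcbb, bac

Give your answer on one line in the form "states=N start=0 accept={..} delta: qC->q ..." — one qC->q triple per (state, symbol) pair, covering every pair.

states=4 start=0 accept={0,2,3} delta: 0a->0 0b->1 0c->1 1a->0 1b->2 1c->2 2a->0 2b->0 2c->3 3a->1 3b->0 3c->0

State merging on the prefix tree: take the shortest (then alphabetical) example prefix whose next move is undefined and point that move at state 0, else 1, else 2, ...; a target is out if some Accept/Reject pair would then sit in one state with the same input left (inseparable). If every existing state is out, open a new one.
a: 0a undefined. 0a->0: ok.
b: 0b undefined. 0b->0: no, aa/b meet in 0. Open state 1: 0b->1.
c: 0c undefined. 0c->0: no, cb/b meet in 1. 0c->1: ok.
ba: 1a undefined. 1a->0: ok.
bb: 1b undefined. 1b->0: no, acbcab/c meet in 1. 1b->1: no, cb/c meet in 1. Open state 2: 1b->2.
bc: 1c undefined. 1c->0: no, babcc/c meet in 1. 1c->1: no, babcc/c meet in 1. 1c->2: ok.
bba: 2a undefined. 2a->0: ok.
bcc: 2c undefined. 2c->0: no, cb/cbcbb meet in 2. 2c->1: no, babcc/c meet in 1. 2c->2: no, acbcab/c meet in 1. Open state 3: 2c->3.
cbb: 2b undefined. 2b->0: ok.
bccb: 3b undefined. 3b->0: ok.
cbcc: 3c undefined. 3c->0: ok.
acbca: 3a undefined. 3a->0: no, acbcab/c meet in 1. 3a->1: ok.
All examples now run through 4 states with every (state, symbol) defined. Accept strings end in {0,2,3}, Reject strings end in {1}; accept={0,2,3}.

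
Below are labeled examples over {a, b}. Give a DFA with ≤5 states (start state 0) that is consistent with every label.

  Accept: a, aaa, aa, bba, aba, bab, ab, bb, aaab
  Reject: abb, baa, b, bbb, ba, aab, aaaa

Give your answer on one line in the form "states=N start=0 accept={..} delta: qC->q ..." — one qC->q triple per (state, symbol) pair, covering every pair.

states=5 start=0 accept={0,1,3,4} delta: 0a->1 0b->2 1a->3 1b->0 2a->2 2b->0 3a->4 3b->2 4a->2 4b->0

Grow the machine one transition at a time. Run the examples from 0; the earliest place one falls off (shortest prefix, ties alphabetical) gets sent to the lowest-numbered state that keeps every Accept/Reject pair distinguishable — a pair clashes when both reach the same state with identical unread suffix — and to a fresh state only if none does.
a: 0a undefined. 0a->0: no, a/aaaa meet in 0. Open state 1: 0a->1.
b: 0b undefined. 0b->0: no, a/ba meet in 1. 0b->1: no, a/b meet in 1. Open state 2: 0b->2.
aa: 1a undefined. 1a->0: no, aa/aaaa meet in 0. 1a->1: no, a/aaaa meet in 1. 1a->2: no, aaa/ba meet in 2 with "a" left. Open state 3: 1a->3.
ab: 1b undefined. 1b->0: ok.
ba: 2a undefined. 2a->0: no, a/baa meet in 1. 2a->1: no, a/ba meet in 1. 2a->2: ok.
bb: 2b undefined. 2b->0: ok.
aaa: 3a undefined. 3a->0: no, a/aaaa meet in 1. 3a->1: no, aa/aaaa meet in 3. 3a->2: no, aaa/abb meet in 2. 3a->3: no, aaa/aaaa meet in 3. Open state 4: 3a->4.
aab: 3b undefined. 3b->0: no, bab/aab meet in 0. 3b->1: no, a/aab meet in 1. 3b->2: ok.
aaaa: 4a undefined. 4a->0: no, bab/aaaa meet in 0. 4a->1: no, a/aaaa meet in 1. 4a->2: ok.
aaab: 4b undefined. 4b->0: ok.
All examples now run through 5 states with every (state, symbol) defined. Accept strings end in {0,1,3,4}, Reject strings end in {2}; accept={0,1,3,4}.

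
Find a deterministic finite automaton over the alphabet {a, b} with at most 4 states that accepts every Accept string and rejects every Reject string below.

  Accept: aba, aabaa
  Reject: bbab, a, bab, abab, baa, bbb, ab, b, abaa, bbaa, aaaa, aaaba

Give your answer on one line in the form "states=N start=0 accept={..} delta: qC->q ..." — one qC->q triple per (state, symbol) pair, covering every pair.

states=4 start=0 accept={3} delta: 0a->1 0b->0 1a->2 1b->2 2a->3 2b->1 3a->0 3b->0

State merging on the prefix tree: take the shortest (then alphabetical) example prefix whose next move is undefined and point that move at state 0, else 1, else 2, ...; a target is out if some Accept/Reject pair would then sit in one state with the same input left (inseparable). If every existing state is out, open a new one.
a: 0a undefined. 0a->0: no, aba/aaaba meet in 0 with "ba" left. Open state 1: 0a->1.
b: 0b undefined. 0b->0: ok.
aa: 1a undefined. 1a->0: no, aba/aaaba meet in 1 with "ba" left. 1a->1: no, aba/aaaba meet in 1 with "ba" left. Open state 2: 1a->2.
ab: 1b undefined. 1b->0: no, aba/a meet in 1. 1b->1: no, aba/baa meet in 2. 1b->2: ok.
aaa: 2a undefined. 2a->0: no, aba/abab meet in 0. 2a->1: no, aba/a meet in 1. 2a->2: no, aba/bbab meet in 2. Open state 3: 2a->3.
aab: 2b undefined. 2b->0: no, aabaa/bbab meet in 2. 2b->1: ok.
aaaa: 3a undefined. 3a->0: ok.
aaab: 3b undefined. 3b->0: ok.
All examples now run through 4 states with every (state, symbol) defined. Accept strings end in {3}, Reject strings end in {0,1,2}; accept={3}.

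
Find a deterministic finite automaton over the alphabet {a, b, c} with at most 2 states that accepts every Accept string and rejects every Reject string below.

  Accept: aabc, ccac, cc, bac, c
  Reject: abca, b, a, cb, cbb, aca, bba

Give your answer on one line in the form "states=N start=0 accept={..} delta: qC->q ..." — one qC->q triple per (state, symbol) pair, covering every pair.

states=2 start=0 accept={1} delta: 0a->0 0b->0 0c->1 1a->0 1b->0 1c->1

Grow the machine one transition at a time. Run the examples from 0; the earliest place one falls off (shortest prefix, ties alphabetical) gets sent to the lowest-numbered state that keeps every Accept/Reject pair distinguishable — a pair clashes when both reach the same state with identical unread suffix — and to a fresh state only if none does.
a: 0a undefined. 0a->0: ok.
b: 0b undefined. 0b->0: ok.
c: 0c undefined. 0c->0: no, aabc/abca meet in 0. Open state 1: 0c->1.
cb: 1b undefined. 1b->0: ok.
cc: 1c undefined. 1c->0: no, cc/b meet in 0. 1c->1: ok.
aca: 1a undefined. 1a->0: ok.
All examples now run through 2 states with every (state, symbol) defined. Accept strings end in {1}, Reject strings end in {0}; accept={1}.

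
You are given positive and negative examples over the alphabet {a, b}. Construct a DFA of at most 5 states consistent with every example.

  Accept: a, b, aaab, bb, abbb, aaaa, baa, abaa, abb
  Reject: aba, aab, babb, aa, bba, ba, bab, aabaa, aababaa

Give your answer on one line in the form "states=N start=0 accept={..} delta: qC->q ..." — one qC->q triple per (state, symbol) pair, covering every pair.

Grow the machine one transition at a time. Run the examples from 0; the earliest place one falls off (shortest prefix, ties alphabetical) gets sent to the lowest-numbered state that keeps every Accept/Reject pair distinguishable — a pair clashes when both reach the same state with identical unread suffix — and to a fresh state only if none does.
a: 0a undefined. 0a->0: no, a/aa meet in 0. Open state 1: 0a->1.
b: 0b undefined. 0b->0: no, a/bba meet in 1. 0b->1: ok.
aa: 1a undefined. 1a->0: no, a/aab meet in 1. 1a->1: no, a/aa meet in 1. Open state 2: 1a->2.
ab: 1b undefined. 1b->0: no, a/aba meet in 1. 1b->1: ok.
aaa: 2a undefined. 2a->0: ok.
aab: 2b undefined. 2b->0: no, a/babb meet in 1. 2b->1: no, a/aab meet in 1. 2b->2: no, a/aabaa meet in 1. Open state 3: 2b->3.
aaba: 3a undefined. 3a->0: no, a/aabaa meet in 1. 3a->1: no, baa/aababaa meet in 0. 3a->2: no, baa/aabaa meet in 0. 3a->3: ok.
babb: 3b undefined. 3b->0: no, baa/babb meet in 0. 3b->1: no, a/babb meet in 1. 3b->2: no, a/aababaa meet in 1. 3b->3: ok.
All examples now run through 4 states with every (state, symbol) defined. Accept strings end in {0,1}, Reject strings end in {2,3}; accept={0,1}.

states=4 start=0 accept={0,1} delta: 0a->1 0b->1 1a->2 1b->1 2a->0 2b->3 3a->3 3b->3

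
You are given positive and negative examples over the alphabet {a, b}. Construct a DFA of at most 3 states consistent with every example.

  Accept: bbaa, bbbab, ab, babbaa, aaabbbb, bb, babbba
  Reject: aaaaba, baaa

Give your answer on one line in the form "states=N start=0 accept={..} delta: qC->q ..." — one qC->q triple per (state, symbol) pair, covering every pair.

states=3 start=0 accept={1,2} delta: 0a->0 0b->1 1a->0 1b->2 2a->2 2b->2

Fold the examples into a partial DFA from state 0: repeatedly fix the first undefined (state, symbol) met by the shortest-then-alphabetical prefix, trying targets in increasing order and rejecting any under which an Accept and a Reject string meet in one state with the same remainder; add a state when all current targets are rejected. Accepting states are where Accept strings end.
a: 0a undefined. 0a->0: ok.
b: 0b undefined. 0b->0: no, bbaa/aaaaba meet in 0. Open state 1: 0b->1.
ba: 1a undefined. 1a->0: ok.
bb: 1b undefined. 1b->0: no, bbaa/aaaaba meet in 0. 1b->1: no, bbaa/aaaaba meet in 0. Open state 2: 1b->2.
bba: 2a undefined. 2a->0: no, bbaa/aaaaba meet in 0. 2a->1: no, bbaa/aaaaba meet in 0. 2a->2: ok.
bbb: 2b undefined. 2b->0: no, babbba/aaaaba meet in 0. 2b->1: no, babbba/aaaaba meet in 0. 2b->2: ok.
All examples now run through 3 states with every (state, symbol) defined. Accept strings end in {1,2}, Reject strings end in {0}; accept={1,2}.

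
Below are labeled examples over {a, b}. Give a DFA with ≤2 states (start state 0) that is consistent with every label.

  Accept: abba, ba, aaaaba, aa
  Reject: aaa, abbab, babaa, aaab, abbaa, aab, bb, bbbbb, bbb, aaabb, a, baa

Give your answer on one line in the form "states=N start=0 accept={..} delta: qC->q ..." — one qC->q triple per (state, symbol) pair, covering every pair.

states=2 start=0 accept={0} delta: 0a->1 0b->1 1a->0 1b->1

Fold the examples into a partial DFA from state 0: repeatedly fix the first undefined (state, symbol) met by the shortest-then-alphabetical prefix, trying targets in increasing order and rejecting any under which an Accept and a Reject string meet in one state with the same remainder; add a state when all current targets are rejected. Accepting states are where Accept strings end.
a: 0a undefined. 0a->0: no, aa/aaa meet in 0. Open state 1: 0a->1.
b: 0b undefined. 0b->0: no, ba/a meet in 1. 0b->1: ok.
aa: 1a undefined. 1a->0: ok.
ab: 1b undefined. 1b->0: no, abba/aaab meet in 0. 1b->1: ok.
All examples now run through 2 states with every (state, symbol) defined. Accept strings end in {0}, Reject strings end in {1}; accept={0}.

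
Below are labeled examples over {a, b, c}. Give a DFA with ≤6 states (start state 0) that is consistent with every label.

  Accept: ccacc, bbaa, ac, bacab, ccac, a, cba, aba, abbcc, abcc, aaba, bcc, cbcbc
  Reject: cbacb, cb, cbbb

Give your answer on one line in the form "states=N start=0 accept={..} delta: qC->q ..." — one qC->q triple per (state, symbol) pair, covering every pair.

states=3 start=0 accept={0,1} delta: 0a->0 0b->0 0c->1 1a->0 1b->2 1c->0 2a->0 2b->1 2c->0

Fold the examples into a partial DFA from state 0: repeatedly fix the first undefined (state, symbol) met by the shortest-then-alphabetical prefix, trying targets in increasing order and rejecting any under which an Accept and a Reject string meet in one state with the same remainder; add a state when all current targets are rejected. Accepting states are where Accept strings end.
a: 0a undefined. 0a->0: ok.
b: 0b undefined. 0b->0: ok.
c: 0c undefined. 0c->0: no, ccacc/cbacb meet in 0. Open state 1: 0c->1.
cb: 1b undefined. 1b->0: no, bbaa/cbacb meet in 0. 1b->1: no, ac/cb meet in 1. Open state 2: 1b->2.
cc: 1c undefined. 1c->0: ok.
cba: 2a undefined. 2a->0: ok.
cbb: 2b undefined. 2b->0: no, ccacc/cbbb meet in 0. 2b->1: ok.
cbc: 2c undefined. 2c->0: ok.
baca: 1a undefined. 1a->0: ok.
All examples now run through 3 states with every (state, symbol) defined. Accept strings end in {0,1}, Reject strings end in {2}; accept={0,1}.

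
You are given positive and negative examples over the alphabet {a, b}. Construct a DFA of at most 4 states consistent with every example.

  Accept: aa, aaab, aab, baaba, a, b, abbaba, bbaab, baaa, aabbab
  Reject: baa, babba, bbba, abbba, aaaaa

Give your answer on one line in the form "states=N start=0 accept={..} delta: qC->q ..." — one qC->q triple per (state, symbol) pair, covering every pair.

Grow the machine one transition at a time. Run the examples from 0; the earliest place one falls off (shortest prefix, ties alphabetical) gets sent to the lowest-numbered state that keeps every Accept/Reject pair distinguishable — a pair clashes when both reach the same state with identical unread suffix — and to a fresh state only if none does.
a: 0a undefined. 0a->0: no, aa/aaaaa meet in 0. Open state 1: 0a->1.
b: 0b undefined. 0b->0: no, aa/baa meet in 1 with "a" left. 0b->1: ok.
aa: 1a undefined. 1a->0: no, aab/baa meet in 1. 1a->1: no, aa/baa meet in 1. Open state 2: 1a->2.
ab: 1b undefined. 1b->0: no, aa/bbba meet in 2. 1b->1: no, aa/bbba meet in 2. 1b->2: ok.
aaa: 2a undefined. 2a->0: no, aa/aaaaa meet in 2. 2a->1: no, baaba/baa meet in 1. 2a->2: no, aa/baa meet in 2. Open state 3: 2a->3.
aab: 2b undefined. 2b->0: no, aa/babba meet in 2. 2b->1: no, aa/bbba meet in 2. 2b->2: ok.
aaaa: 3a undefined. 3a->0: no, a/aaaaa meet in 1. 3a->1: no, aa/aaaaa meet in 2. 3a->2: ok.
aaab: 3b undefined. 3b->0: ok.
All examples now run through 4 states with every (state, symbol) defined. Accept strings end in {0,1,2}, Reject strings end in {3}; accept={0,1,2}.

states=4 start=0 accept={0,1,2} delta: 0a->1 0b->1 1a->2 1b->2 2a->3 2b->2 3a->2 3b->0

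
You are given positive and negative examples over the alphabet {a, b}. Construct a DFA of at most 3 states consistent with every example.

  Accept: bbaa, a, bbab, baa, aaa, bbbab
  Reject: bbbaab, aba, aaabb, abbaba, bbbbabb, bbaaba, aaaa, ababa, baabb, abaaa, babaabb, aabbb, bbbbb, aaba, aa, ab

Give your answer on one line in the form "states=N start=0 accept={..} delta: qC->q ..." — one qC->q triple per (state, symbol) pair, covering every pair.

Grow the machine one transition at a time. Run the examples from 0; the earliest place one falls off (shortest prefix, ties alphabetical) gets sent to the lowest-numbered state that keeps every Accept/Reject pair distinguishable — a pair clashes when both reach the same state with identical unread suffix — and to a fresh state only if none does.
a: 0a undefined. 0a->0: no, a/aaaa meet in 0. Open state 1: 0a->1.
b: 0b undefined. 0b->0: no, bbaa/aa meet in 1 with "a" left. 0b->1: ok.
aa: 1a undefined. 1a->0: ok.
ab: 1b undefined. 1b->0: no, bbaa/bbbaab meet in 0. 1b->1: no, bbaa/bbbaab meet in 1. Open state 2: 1b->2.
aba: 2a undefined. 2a->0: ok.
abb: 2b undefined. 2b->0: no, bbaa/bbbaab meet in 1. 2b->1: no, bbaa/aaabb meet in 1. 2b->2: ok.
All examples now run through 3 states with every (state, symbol) defined. Accept strings end in {1}, Reject strings end in {0,2}; accept={1}.

states=3 start=0 accept={1} delta: 0a->1 0b->1 1a->0 1b->2 2a->0 2b->2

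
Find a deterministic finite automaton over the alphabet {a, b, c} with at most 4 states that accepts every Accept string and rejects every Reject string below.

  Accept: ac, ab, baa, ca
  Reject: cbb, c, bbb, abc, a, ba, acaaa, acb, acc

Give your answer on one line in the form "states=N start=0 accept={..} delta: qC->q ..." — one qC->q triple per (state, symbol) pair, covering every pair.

Fold the examples into a partial DFA from state 0: repeatedly fix the first undefined (state, symbol) met by the shortest-then-alphabetical prefix, trying targets in increasing order and rejecting any under which an Accept and a Reject string meet in one state with the same remainder; add a state when all current targets are rejected. Accepting states are where Accept strings end.
a: 0a undefined. 0a->0: no, ac/c meet in 0 with "c" left. Open state 1: 0a->1.
b: 0b undefined. 0b->0: ok.
c: 0c undefined. 0c->0: no, ca/a meet in 1. 0c->1: ok.
ab: 1b undefined. 1b->0: no, ab/cbb meet in 0. 1b->1: no, ac/abc meet in 1 with "c" left. Open state 2: 1b->2.
ac: 1c undefined. 1c->0: no, ac/bbb meet in 0. 1c->1: no, ac/c meet in 1. 1c->2: ok.
ca: 1a undefined. 1a->0: no, baa/bbb meet in 0. 1a->1: no, baa/c meet in 1. 1a->2: ok.
abc: 2c undefined. 2c->0: ok.
aca: 2a undefined. 2a->0: no, ac/acaaa meet in 2. 2a->1: ok.
acb: 2b undefined. 2b->0: ok.
All examples now run through 3 states with every (state, symbol) defined. Accept strings end in {2}, Reject strings end in {0,1}; accept={2}.

states=3 start=0 accept={2} delta: 0a->1 0b->0 0c->1 1a->2 1b->2 1c->2 2a->1 2b->0 2c->0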